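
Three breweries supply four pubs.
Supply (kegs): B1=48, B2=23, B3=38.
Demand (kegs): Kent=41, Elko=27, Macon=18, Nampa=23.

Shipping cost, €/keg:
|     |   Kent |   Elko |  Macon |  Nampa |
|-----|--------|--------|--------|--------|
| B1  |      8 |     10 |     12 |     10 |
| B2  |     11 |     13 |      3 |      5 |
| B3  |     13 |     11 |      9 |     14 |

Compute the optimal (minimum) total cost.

An optimal shipping plan:
  B1->Kent: 41 × €8 = €328
  B1->Elko: 7 × €10 = €70
  B2->Nampa: 23 × €5 = €115
  B3->Elko: 20 × €11 = €220
  B3->Macon: 18 × €9 = €162
Total = 328 + 70 + 115 + 220 + 162 = €895.
(Supply check: B1 ships 48; B2 ships 23; B3 ships 38.)

895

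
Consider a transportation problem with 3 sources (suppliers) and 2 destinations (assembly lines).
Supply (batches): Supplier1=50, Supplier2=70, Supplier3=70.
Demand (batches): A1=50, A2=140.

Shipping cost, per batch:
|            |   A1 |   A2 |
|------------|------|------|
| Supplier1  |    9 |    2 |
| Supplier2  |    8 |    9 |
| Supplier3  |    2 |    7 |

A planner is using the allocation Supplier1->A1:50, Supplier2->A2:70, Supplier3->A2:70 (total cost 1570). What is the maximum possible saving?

Current plan cost = 50·9 + 70·9 + 70·7 = 1570.
Optimal plan:
  Supplier1–A2: 50 batches
  Supplier2–A2: 70 batches
  Supplier3–A1: 50 batches
  Supplier3–A2: 20 batches
Optimal cost = 970.
Saving = 1570 − 970 = 600.

600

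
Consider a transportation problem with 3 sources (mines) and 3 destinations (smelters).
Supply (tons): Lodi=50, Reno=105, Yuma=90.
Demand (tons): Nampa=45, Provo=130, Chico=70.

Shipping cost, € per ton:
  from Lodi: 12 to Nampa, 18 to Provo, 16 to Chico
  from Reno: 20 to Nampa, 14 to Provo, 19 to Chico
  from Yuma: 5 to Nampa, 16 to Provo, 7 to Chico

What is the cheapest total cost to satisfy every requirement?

2810

One minimum-cost allocation:
  Lodi->Nampa: 25 × €12 = €300
  Lodi->Provo: 25 × €18 = €450
  Reno->Provo: 105 × €14 = €1470
  Yuma->Nampa: 20 × €5 = €100
  Yuma->Chico: 70 × €7 = €490
Total = 300 + 450 + 1470 + 100 + 490 = €2810.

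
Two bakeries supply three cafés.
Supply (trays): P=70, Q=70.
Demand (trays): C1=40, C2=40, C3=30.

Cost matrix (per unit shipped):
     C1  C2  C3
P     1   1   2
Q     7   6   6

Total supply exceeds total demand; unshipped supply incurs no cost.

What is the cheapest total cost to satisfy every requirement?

310

One minimum-cost allocation:
  P to C1: 40 × 1 = 40
  P to C2: 30 × 1 = 30
  Q to C2: 10 × 6 = 60
  Q to C3: 30 × 6 = 180
Total = 40 + 30 + 60 + 180 = 310.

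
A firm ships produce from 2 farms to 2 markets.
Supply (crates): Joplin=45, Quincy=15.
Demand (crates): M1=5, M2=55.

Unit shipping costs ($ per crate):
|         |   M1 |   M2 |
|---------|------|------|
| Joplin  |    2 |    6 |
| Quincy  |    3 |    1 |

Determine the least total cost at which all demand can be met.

A cheapest plan:
  Joplin→M1: 5 × $2 = $10
  Joplin→M2: 40 × $6 = $240
  Quincy→M2: 15 × $1 = $15
Total = 10 + 240 + 15 = $265.

265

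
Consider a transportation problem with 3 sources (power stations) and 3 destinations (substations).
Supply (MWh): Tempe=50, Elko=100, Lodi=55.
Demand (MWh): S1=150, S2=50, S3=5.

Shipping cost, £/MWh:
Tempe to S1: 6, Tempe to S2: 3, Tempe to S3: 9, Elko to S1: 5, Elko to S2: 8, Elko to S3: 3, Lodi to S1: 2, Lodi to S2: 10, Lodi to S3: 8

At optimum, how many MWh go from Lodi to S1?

55

Optimal shipments:
  Tempe to S2: 50 MWh
  Elko to S1: 95 MWh
  Elko to S3: 5 MWh
  Lodi to S1: 55 MWh
Total cost = £750.
So Lodi→S1 carries 55 MWh.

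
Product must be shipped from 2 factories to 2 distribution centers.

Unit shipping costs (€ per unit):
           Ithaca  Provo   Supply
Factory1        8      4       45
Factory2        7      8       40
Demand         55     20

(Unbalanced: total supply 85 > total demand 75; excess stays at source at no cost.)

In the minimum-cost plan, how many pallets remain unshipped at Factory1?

An optimal plan:
  Factory1->Ithaca: 15 × €8 = €120
  Factory1->Provo: 20 × €4 = €80
  Factory2->Ithaca: 40 × €7 = €280
Total cost = €480.
Factory1 ships 35 of its 45, leaving 10.

10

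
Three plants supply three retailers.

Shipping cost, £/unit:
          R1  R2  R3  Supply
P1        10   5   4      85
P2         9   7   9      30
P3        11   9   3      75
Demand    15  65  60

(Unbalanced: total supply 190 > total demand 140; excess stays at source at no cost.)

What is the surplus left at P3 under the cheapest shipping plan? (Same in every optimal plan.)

15

An optimal plan:
  P1–R2: 65 × £5 = £325
  P2–R1: 15 × £9 = £135
  P3–R3: 60 × £3 = £180
Total cost = £640.
P3 ships 60 of its 75, leaving 15.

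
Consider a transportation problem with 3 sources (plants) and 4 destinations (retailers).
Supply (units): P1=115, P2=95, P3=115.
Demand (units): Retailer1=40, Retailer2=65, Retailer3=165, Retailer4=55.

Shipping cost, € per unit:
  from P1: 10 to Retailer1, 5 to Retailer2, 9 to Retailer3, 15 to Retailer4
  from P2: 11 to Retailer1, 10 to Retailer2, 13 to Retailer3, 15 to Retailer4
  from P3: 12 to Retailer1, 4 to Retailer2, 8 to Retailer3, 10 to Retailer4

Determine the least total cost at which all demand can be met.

2960

Optimal allocation:
  P1–Retailer2: 65 × €5 = €325
  P1–Retailer3: 50 × €9 = €450
  P2–Retailer1: 40 × €11 = €440
  P2–Retailer4: 55 × €15 = €825
  P3–Retailer3: 115 × €8 = €920
Total = 325 + 450 + 440 + 825 + 920 = €2960.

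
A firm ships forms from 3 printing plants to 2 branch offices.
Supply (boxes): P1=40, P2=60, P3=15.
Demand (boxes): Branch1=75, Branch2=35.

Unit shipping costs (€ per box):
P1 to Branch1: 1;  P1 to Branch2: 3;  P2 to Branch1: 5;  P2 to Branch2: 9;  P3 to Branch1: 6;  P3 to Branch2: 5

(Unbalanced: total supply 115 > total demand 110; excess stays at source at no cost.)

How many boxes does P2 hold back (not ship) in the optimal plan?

An optimal plan:
  P1–Branch1: 20 × €1 = €20
  P1–Branch2: 20 × €3 = €60
  P2–Branch1: 55 × €5 = €275
  P3–Branch2: 15 × €5 = €75
Total cost = €430.
P2 ships 55 of its 60, leaving 5.

5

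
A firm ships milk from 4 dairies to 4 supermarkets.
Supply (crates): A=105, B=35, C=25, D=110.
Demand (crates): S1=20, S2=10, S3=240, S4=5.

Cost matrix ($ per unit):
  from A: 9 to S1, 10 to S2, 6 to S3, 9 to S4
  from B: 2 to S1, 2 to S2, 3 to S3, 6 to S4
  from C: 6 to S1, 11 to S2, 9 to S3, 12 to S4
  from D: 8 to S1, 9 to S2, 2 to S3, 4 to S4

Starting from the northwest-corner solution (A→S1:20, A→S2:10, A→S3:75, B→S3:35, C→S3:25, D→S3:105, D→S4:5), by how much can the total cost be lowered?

Current plan cost = 20·9 + 10·10 + 75·6 + 35·3 + 25·9 + 105·2 + 5·4 = $1290.
Optimal plan:
  A to S3: 105 × $6 = $630
  B to S2: 10 × $2 = $20
  B to S3: 25 × $3 = $75
  C to S1: 20 × $6 = $120
  C to S3: 5 × $9 = $45
  D to S3: 105 × $2 = $210
  D to S4: 5 × $4 = $20
Optimal cost = $1120.
Saving = 1290 − 1120 = $170.

170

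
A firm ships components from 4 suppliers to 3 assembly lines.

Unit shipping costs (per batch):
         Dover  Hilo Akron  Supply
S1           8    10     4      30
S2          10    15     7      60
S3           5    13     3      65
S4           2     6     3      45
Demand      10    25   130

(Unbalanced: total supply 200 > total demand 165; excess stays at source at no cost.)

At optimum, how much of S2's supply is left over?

Minimum-cost shipments:
  S1->Akron: 30 × 4 = 120
  S2->Akron: 25 × 7 = 175
  S3->Akron: 65 × 3 = 195
  S4->Dover: 10 × 2 = 20
  S4->Hilo: 25 × 6 = 150
  S4->Akron: 10 × 3 = 30
Total cost = 690.
S2 ships 25 of its 60, leaving 35.

35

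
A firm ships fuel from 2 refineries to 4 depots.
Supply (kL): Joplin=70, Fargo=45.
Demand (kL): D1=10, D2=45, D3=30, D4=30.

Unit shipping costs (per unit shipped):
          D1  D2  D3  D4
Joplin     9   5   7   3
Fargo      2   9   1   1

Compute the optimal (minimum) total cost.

355

Optimal allocation:
  Joplin to D2: 45 × 5 = 225
  Joplin to D4: 25 × 3 = 75
  Fargo to D1: 10 × 2 = 20
  Fargo to D3: 30 × 1 = 30
  Fargo to D4: 5 × 1 = 5
Total = 225 + 75 + 20 + 30 + 5 = 355.
(Supply check: Joplin ships 70; Fargo ships 45.)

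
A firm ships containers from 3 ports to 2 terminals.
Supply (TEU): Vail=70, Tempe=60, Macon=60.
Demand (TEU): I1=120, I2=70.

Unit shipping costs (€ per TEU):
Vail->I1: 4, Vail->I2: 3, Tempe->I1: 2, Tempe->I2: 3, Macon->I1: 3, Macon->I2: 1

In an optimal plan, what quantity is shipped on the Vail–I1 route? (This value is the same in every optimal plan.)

Optimal shipments:
  Vail→I1: 60 × €4 = €240
  Vail→I2: 10 × €3 = €30
  Tempe→I1: 60 × €2 = €120
  Macon→I2: 60 × €1 = €60
Total cost = €450.
So Vail→I1 carries 60 TEU.

60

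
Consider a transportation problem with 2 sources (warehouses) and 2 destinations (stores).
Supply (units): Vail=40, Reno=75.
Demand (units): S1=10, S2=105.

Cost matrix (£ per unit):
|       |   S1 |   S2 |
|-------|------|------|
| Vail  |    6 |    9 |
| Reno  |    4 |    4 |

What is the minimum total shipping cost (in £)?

Optimal allocation:
  Vail->S1: 10 units
  Vail->S2: 30 units
  Reno->S2: 75 units
Total cost = £630.

630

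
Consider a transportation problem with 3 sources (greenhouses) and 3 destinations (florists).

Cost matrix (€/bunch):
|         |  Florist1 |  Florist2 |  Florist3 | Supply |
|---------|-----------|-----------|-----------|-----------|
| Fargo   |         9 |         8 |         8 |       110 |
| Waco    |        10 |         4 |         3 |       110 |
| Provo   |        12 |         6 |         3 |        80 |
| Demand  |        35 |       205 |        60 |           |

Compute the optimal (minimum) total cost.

1655

An optimal shipping plan:
  Fargo to Florist1: 35 × €9 = €315
  Fargo to Florist2: 75 × €8 = €600
  Waco to Florist2: 110 × €4 = €440
  Provo to Florist2: 20 × €6 = €120
  Provo to Florist3: 60 × €3 = €180
Total = 315 + 600 + 440 + 120 + 180 = €1655.
(Supply check: Fargo ships 110; Waco ships 110; Provo ships 80.)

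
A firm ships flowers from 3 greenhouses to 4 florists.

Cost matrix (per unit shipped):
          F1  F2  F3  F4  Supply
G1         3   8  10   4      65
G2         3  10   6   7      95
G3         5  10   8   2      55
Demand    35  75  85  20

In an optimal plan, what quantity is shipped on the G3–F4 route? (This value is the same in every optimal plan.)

Optimal shipments:
  G1->F2: 65 × 8 = 520
  G2->F1: 10 × 3 = 30
  G2->F3: 85 × 6 = 510
  G3->F1: 25 × 5 = 125
  G3->F2: 10 × 10 = 100
  G3->F4: 20 × 2 = 40
Total cost = 1325.
So G3→F4 carries 20 bunches.

20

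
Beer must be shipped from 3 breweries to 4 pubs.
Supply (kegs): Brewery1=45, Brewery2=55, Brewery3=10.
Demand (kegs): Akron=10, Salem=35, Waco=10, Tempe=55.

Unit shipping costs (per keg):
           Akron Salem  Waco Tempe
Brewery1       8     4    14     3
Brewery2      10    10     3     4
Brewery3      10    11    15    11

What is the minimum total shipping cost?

Optimal allocation:
  Brewery1 to Salem: 35 × 4 = 140
  Brewery1 to Tempe: 10 × 3 = 30
  Brewery2 to Waco: 10 × 3 = 30
  Brewery2 to Tempe: 45 × 4 = 180
  Brewery3 to Akron: 10 × 10 = 100
Total = 140 + 30 + 30 + 180 + 100 = 480.

480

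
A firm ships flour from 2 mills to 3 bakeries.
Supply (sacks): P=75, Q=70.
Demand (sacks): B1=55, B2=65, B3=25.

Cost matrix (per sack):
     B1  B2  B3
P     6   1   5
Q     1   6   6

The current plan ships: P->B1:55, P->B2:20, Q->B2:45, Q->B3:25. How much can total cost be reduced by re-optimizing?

510

Current plan cost = 55·6 + 20·1 + 45·6 + 25·6 = 770.
Optimal plan:
  P→B2: 65 × 1 = 65
  P→B3: 10 × 5 = 50
  Q→B1: 55 × 1 = 55
  Q→B3: 15 × 6 = 90
Optimal cost = 260.
Saving = 770 − 260 = 510.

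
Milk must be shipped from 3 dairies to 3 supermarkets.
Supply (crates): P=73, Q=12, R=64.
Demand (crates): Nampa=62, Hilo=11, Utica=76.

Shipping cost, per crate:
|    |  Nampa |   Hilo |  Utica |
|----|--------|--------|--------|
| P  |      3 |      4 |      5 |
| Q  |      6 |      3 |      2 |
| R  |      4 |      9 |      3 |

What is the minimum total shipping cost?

446

Optimal allocation:
  P->Nampa: 62 crates
  P->Hilo: 11 crates
  Q->Utica: 12 crates
  R->Utica: 64 crates
Total cost = 446.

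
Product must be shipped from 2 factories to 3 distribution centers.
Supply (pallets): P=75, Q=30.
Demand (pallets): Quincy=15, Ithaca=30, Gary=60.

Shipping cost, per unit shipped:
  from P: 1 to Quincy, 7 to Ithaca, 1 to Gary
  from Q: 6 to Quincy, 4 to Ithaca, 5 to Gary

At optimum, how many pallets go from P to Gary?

Solving gives:
  P to Quincy: 15 × 1 = 15
  P to Gary: 60 × 1 = 60
  Q to Ithaca: 30 × 4 = 120
Total cost = 195.
So P→Gary carries 60 pallets.

60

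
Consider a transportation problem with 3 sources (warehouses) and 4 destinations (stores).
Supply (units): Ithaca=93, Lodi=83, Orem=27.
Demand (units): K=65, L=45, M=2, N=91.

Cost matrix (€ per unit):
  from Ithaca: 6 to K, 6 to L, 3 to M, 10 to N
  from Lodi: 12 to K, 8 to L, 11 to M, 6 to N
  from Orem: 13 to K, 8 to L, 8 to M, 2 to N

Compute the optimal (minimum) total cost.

1142

Optimal allocation:
  Ithaca→K: 65 units
  Ithaca→L: 26 units
  Ithaca→M: 2 units
  Lodi→L: 19 units
  Lodi→N: 64 units
  Orem→N: 27 units
Total cost = €1142.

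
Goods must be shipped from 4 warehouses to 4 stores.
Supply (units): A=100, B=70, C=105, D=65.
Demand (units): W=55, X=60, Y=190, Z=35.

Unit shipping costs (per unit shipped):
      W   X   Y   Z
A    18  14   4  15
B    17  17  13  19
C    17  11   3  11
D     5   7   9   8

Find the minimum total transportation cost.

Optimal allocation:
  A to Y: 100 × 4 = 400
  B to X: 60 × 17 = 1020
  B to Z: 10 × 19 = 190
  C to Y: 90 × 3 = 270
  C to Z: 15 × 11 = 165
  D to W: 55 × 5 = 275
  D to Z: 10 × 8 = 80
Total = 400 + 1020 + 190 + 270 + 165 + 275 + 80 = 2400.

2400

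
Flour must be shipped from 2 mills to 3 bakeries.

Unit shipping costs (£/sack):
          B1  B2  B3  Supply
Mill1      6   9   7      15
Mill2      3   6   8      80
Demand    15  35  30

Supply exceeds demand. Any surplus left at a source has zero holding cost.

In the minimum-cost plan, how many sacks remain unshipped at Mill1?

Minimum-cost shipments:
  Mill1->B3: 15 × £7 = £105
  Mill2->B1: 15 × £3 = £45
  Mill2->B2: 35 × £6 = £210
  Mill2->B3: 15 × £8 = £120
Total cost = £480.
Mill1 ships 15 of its 15, leaving 0.

0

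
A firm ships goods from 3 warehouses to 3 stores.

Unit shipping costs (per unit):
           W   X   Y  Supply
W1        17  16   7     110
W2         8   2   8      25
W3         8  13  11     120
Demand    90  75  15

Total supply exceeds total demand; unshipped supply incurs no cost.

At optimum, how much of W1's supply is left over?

75

An optimal plan:
  W1–X: 20 × 16 = 320
  W1–Y: 15 × 7 = 105
  W2–X: 25 × 2 = 50
  W3–W: 90 × 8 = 720
  W3–X: 30 × 13 = 390
Total cost = 1585.
W1 ships 35 of its 110, leaving 75.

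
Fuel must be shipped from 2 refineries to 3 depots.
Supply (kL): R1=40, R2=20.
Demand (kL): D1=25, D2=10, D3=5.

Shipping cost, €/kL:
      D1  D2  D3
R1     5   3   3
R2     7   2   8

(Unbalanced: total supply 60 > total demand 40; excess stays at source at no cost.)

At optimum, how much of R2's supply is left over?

10

Minimum-cost shipments:
  R1→D1: 25 × €5 = €125
  R1→D3: 5 × €3 = €15
  R2→D2: 10 × €2 = €20
Total cost = €160.
R2 ships 10 of its 20, leaving 10.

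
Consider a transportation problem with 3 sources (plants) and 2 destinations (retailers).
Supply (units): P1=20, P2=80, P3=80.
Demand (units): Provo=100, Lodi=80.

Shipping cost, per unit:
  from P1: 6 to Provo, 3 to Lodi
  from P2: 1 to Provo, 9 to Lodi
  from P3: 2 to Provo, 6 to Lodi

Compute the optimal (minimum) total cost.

540

An optimal shipping plan:
  P1 to Lodi: 20 units
  P2 to Provo: 80 units
  P3 to Provo: 20 units
  P3 to Lodi: 60 units
Total cost = 540.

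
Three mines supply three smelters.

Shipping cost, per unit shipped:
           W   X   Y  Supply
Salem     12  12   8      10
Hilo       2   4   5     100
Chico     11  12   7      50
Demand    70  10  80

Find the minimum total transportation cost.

One minimum-cost allocation:
  Salem to Y: 10 × 8 = 80
  Hilo to W: 70 × 2 = 140
  Hilo to X: 10 × 4 = 40
  Hilo to Y: 20 × 5 = 100
  Chico to Y: 50 × 7 = 350
Total = 80 + 140 + 40 + 100 + 350 = 710.

710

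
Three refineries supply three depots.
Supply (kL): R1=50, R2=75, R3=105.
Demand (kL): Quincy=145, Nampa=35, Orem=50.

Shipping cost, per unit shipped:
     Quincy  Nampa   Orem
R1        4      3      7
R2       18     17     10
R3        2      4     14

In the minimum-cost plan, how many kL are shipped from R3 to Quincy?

Optimal shipments:
  R1->Quincy: 15 × 4 = 60
  R1->Nampa: 35 × 3 = 105
  R2->Quincy: 25 × 18 = 450
  R2->Orem: 50 × 10 = 500
  R3->Quincy: 105 × 2 = 210
Total cost = 1325.
So R3→Quincy carries 105 kL.

105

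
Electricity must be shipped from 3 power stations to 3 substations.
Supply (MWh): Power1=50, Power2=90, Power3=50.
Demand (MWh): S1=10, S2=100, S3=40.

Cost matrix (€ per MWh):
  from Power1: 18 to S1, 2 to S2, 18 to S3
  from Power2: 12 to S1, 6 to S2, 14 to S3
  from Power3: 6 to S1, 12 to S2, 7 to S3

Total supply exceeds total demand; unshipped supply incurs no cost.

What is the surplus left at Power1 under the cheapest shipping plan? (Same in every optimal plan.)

An optimal plan:
  Power1->S2: 50 × €2 = €100
  Power2->S2: 50 × €6 = €300
  Power3->S1: 10 × €6 = €60
  Power3->S3: 40 × €7 = €280
Total cost = €740.
Power1 ships 50 of its 50, leaving 0.

0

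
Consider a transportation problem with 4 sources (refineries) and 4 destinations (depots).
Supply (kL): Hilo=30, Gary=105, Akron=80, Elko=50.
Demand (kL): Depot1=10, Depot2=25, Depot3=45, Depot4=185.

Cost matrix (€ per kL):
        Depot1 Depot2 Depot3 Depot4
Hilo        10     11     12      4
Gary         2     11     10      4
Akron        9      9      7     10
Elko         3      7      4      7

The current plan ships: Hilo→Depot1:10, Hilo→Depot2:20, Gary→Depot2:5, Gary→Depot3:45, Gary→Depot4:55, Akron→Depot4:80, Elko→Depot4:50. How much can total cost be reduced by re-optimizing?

Current plan cost = 10·10 + 20·11 + 5·11 + 45·10 + 55·4 + 80·10 + 50·7 = €2195.
Optimal plan:
  Hilo–Depot4: 30 × €4 = €120
  Gary–Depot4: 105 × €4 = €420
  Akron–Depot2: 25 × €9 = €225
  Akron–Depot3: 45 × €7 = €315
  Akron–Depot4: 10 × €10 = €100
  Elko–Depot1: 10 × €3 = €30
  Elko–Depot4: 40 × €7 = €280
Optimal cost = €1490.
Saving = 2195 − 1490 = €705.

705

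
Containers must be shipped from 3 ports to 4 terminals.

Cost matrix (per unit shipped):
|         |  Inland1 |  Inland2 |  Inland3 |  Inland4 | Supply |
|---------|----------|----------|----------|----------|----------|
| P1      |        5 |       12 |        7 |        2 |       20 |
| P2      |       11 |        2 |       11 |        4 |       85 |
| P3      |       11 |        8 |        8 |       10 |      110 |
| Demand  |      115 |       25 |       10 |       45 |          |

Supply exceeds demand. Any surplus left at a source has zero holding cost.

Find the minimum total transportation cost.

One minimum-cost allocation:
  P1→Inland1: 20 × 5 = 100
  P2→Inland1: 15 × 11 = 165
  P2→Inland2: 25 × 2 = 50
  P2→Inland4: 45 × 4 = 180
  P3→Inland1: 80 × 11 = 880
  P3→Inland3: 10 × 8 = 80
Total = 100 + 165 + 50 + 180 + 880 + 80 = 1455.
(Supply check: P1 ships 20; P2 ships 85; P3 ships 90.)

1455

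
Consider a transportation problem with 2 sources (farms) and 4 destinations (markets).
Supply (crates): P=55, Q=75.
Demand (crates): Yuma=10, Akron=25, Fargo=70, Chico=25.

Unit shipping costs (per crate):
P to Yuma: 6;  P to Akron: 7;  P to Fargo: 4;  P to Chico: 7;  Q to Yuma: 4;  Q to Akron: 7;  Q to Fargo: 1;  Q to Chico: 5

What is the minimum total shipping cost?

470

An optimal shipping plan:
  P→Yuma: 10 × 6 = 60
  P→Akron: 25 × 7 = 175
  P→Chico: 20 × 7 = 140
  Q→Fargo: 70 × 1 = 70
  Q→Chico: 5 × 5 = 25
Total = 60 + 175 + 140 + 70 + 25 = 470.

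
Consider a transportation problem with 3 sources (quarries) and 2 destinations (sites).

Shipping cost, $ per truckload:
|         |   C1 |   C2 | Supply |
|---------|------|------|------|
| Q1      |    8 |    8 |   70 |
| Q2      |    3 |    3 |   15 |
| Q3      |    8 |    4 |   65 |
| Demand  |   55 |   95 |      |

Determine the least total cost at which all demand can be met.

865

Optimal allocation:
  Q1→C1: 55 × $8 = $440
  Q1→C2: 15 × $8 = $120
  Q2→C2: 15 × $3 = $45
  Q3→C2: 65 × $4 = $260
Total = 440 + 120 + 45 + 260 = $865.
(Supply check: Q1 ships 70; Q2 ships 15; Q3 ships 65.)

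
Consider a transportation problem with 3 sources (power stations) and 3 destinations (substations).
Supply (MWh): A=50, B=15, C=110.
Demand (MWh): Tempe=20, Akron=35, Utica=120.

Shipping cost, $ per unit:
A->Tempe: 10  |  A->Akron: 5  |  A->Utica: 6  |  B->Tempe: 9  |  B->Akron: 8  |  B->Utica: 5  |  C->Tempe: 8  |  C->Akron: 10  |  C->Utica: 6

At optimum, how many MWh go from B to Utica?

15

Optimal shipments:
  A->Akron: 35 × $5 = $175
  A->Utica: 15 × $6 = $90
  B->Utica: 15 × $5 = $75
  C->Tempe: 20 × $8 = $160
  C->Utica: 90 × $6 = $540
Total cost = $1040.
So B→Utica carries 15 MWh.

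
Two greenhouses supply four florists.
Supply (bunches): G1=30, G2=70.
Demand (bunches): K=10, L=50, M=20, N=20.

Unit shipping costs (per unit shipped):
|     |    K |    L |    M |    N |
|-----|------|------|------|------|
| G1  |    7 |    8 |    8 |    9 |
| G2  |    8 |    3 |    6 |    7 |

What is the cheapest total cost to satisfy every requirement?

One minimum-cost allocation:
  G1–K: 10 × 7 = 70
  G1–M: 20 × 8 = 160
  G2–L: 50 × 3 = 150
  G2–N: 20 × 7 = 140
Total = 70 + 160 + 150 + 140 = 520.

520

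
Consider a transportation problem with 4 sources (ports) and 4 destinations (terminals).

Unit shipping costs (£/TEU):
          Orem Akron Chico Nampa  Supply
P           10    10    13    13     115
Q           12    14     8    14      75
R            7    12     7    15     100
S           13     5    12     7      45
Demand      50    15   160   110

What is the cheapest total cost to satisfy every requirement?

2960

A cheapest plan:
  P to Orem: 35 × £10 = £350
  P to Akron: 15 × £10 = £150
  P to Nampa: 65 × £13 = £845
  Q to Chico: 75 × £8 = £600
  R to Orem: 15 × £7 = £105
  R to Chico: 85 × £7 = £595
  S to Nampa: 45 × £7 = £315
Total = 350 + 150 + 845 + 600 + 105 + 595 + 315 = £2960.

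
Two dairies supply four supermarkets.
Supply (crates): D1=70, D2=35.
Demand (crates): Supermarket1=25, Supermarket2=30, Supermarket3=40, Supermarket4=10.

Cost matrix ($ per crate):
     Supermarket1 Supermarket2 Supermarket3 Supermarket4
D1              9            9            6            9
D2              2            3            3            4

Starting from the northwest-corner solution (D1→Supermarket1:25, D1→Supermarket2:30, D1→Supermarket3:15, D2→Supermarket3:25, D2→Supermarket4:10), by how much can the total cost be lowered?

Current plan cost = 25·9 + 30·9 + 15·6 + 25·3 + 10·4 = $700.
Optimal plan:
  D1–Supermarket2: 20 crates
  D1–Supermarket3: 40 crates
  D1–Supermarket4: 10 crates
  D2–Supermarket1: 25 crates
  D2–Supermarket2: 10 crates
Optimal cost = $590.
Saving = 700 − 590 = $110.

110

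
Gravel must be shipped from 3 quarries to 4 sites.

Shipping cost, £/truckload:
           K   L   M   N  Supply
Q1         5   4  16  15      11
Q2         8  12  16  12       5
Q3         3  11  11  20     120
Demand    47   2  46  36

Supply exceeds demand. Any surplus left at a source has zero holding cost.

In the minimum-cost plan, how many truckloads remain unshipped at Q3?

5

An optimal plan:
  Q1 to L: 2 × £4 = £8
  Q1 to N: 9 × £15 = £135
  Q2 to N: 5 × £12 = £60
  Q3 to K: 47 × £3 = £141
  Q3 to M: 46 × £11 = £506
  Q3 to N: 22 × £20 = £440
Total cost = £1290.
Q3 ships 115 of its 120, leaving 5.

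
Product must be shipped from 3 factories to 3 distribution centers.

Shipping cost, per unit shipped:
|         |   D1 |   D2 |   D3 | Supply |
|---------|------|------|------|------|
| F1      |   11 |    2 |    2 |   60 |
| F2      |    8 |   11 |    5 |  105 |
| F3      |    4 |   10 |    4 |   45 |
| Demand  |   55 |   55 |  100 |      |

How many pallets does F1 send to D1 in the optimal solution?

0

Solving gives:
  F1->D2: 55 pallets
  F1->D3: 5 pallets
  F2->D1: 10 pallets
  F2->D3: 95 pallets
  F3->D1: 45 pallets
Total cost = 855.
The route F1→D1 is not used.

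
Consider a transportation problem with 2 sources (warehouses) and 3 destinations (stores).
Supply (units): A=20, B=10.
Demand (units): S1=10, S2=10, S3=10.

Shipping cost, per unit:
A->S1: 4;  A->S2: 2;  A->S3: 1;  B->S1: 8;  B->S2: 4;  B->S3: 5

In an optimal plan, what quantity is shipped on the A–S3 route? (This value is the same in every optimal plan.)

10

Solving gives:
  A–S1: 10 units
  A–S3: 10 units
  B–S2: 10 units
Total cost = 90.
So A→S3 carries 10 units.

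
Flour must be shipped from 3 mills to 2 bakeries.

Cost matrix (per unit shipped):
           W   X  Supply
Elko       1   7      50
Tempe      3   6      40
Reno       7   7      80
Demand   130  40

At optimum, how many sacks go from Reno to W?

40

Optimal shipments:
  Elko->W: 50 × 1 = 50
  Tempe->W: 40 × 3 = 120
  Reno->W: 40 × 7 = 280
  Reno->X: 40 × 7 = 280
Total cost = 730.
So Reno→W carries 40 sacks.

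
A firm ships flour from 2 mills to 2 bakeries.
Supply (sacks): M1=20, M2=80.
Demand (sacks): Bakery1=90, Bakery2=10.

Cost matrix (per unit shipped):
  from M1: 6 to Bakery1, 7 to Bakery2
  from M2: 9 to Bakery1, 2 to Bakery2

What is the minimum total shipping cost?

A cheapest plan:
  M1–Bakery1: 20 sacks
  M2–Bakery1: 70 sacks
  M2–Bakery2: 10 sacks
Total cost = 770.

770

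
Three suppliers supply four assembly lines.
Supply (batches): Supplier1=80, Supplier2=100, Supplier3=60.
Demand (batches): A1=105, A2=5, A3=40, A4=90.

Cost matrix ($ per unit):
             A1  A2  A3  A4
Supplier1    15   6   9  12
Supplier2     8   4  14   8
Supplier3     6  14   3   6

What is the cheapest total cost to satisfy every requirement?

Optimal allocation:
  Supplier1->A2: 5 × $6 = $30
  Supplier1->A4: 75 × $12 = $900
  Supplier2->A1: 100 × $8 = $800
  Supplier3->A1: 5 × $6 = $30
  Supplier3->A3: 40 × $3 = $120
  Supplier3->A4: 15 × $6 = $90
Total = 30 + 900 + 800 + 30 + 120 + 90 = $1970.
(Supply check: Supplier1 ships 80; Supplier2 ships 100; Supplier3 ships 60.)

1970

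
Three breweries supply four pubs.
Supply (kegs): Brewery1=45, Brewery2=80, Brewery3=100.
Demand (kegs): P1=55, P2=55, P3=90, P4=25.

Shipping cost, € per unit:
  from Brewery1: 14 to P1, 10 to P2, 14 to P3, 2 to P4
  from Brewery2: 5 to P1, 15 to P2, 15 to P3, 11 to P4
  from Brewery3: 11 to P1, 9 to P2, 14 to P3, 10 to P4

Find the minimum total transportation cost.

2105

A cheapest plan:
  Brewery1→P3: 20 × €14 = €280
  Brewery1→P4: 25 × €2 = €50
  Brewery2→P1: 55 × €5 = €275
  Brewery2→P3: 25 × €15 = €375
  Brewery3→P2: 55 × €9 = €495
  Brewery3→P3: 45 × €14 = €630
Total = 280 + 50 + 275 + 375 + 495 + 630 = €2105.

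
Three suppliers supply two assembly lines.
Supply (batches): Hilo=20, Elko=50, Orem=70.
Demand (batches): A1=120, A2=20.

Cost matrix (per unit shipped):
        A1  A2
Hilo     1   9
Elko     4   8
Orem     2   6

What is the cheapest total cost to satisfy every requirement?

Optimal allocation:
  Hilo→A1: 20 × 1 = 20
  Elko→A1: 50 × 4 = 200
  Orem→A1: 50 × 2 = 100
  Orem→A2: 20 × 6 = 120
Total = 20 + 200 + 100 + 120 = 440.

440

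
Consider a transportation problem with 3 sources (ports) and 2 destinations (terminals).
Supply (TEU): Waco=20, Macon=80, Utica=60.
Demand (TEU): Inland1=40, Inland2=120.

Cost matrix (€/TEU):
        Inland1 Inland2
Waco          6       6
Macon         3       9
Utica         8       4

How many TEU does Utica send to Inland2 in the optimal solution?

Optimal shipments:
  Waco→Inland2: 20 TEU
  Macon→Inland1: 40 TEU
  Macon→Inland2: 40 TEU
  Utica→Inland2: 60 TEU
Total cost = €840.
So Utica→Inland2 carries 60 TEU.

60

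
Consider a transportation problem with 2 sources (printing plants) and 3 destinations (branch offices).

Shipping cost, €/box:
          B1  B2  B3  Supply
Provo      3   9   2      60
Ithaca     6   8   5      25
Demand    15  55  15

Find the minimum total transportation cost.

545

An optimal shipping plan:
  Provo to B1: 15 × €3 = €45
  Provo to B2: 30 × €9 = €270
  Provo to B3: 15 × €2 = €30
  Ithaca to B2: 25 × €8 = €200
Total = 45 + 270 + 30 + 200 = €545.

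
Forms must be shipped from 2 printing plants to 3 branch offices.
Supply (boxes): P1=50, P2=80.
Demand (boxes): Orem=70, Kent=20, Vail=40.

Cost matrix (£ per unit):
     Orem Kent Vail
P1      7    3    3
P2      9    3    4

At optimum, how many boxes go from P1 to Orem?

50

Optimal shipments:
  P1–Orem: 50 × £7 = £350
  P2–Orem: 20 × £9 = £180
  P2–Kent: 20 × £3 = £60
  P2–Vail: 40 × £4 = £160
Total cost = £750.
So P1→Orem carries 50 boxes.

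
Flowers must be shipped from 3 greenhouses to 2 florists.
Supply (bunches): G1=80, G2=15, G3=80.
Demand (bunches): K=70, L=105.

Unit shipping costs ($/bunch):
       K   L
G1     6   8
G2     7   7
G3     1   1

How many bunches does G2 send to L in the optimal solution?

15

Solving gives:
  G1→K: 70 × $6 = $420
  G1→L: 10 × $8 = $80
  G2→L: 15 × $7 = $105
  G3→L: 80 × $1 = $80
Total cost = $685.
So G2→L carries 15 bunches.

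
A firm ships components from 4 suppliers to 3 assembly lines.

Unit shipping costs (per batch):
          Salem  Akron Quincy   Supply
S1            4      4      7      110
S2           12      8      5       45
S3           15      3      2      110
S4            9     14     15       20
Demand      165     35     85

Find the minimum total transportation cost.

An optimal shipping plan:
  S1–Salem: 110 × 4 = 440
  S2–Salem: 35 × 12 = 420
  S2–Quincy: 10 × 5 = 50
  S3–Akron: 35 × 3 = 105
  S3–Quincy: 75 × 2 = 150
  S4–Salem: 20 × 9 = 180
Total = 440 + 420 + 50 + 105 + 150 + 180 = 1345.

1345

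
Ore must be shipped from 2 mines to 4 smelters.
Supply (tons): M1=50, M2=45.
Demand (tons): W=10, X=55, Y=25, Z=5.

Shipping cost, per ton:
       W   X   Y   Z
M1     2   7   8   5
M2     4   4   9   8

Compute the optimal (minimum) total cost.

495

An optimal shipping plan:
  M1→W: 10 × 2 = 20
  M1→X: 10 × 7 = 70
  M1→Y: 25 × 8 = 200
  M1→Z: 5 × 5 = 25
  M2→X: 45 × 4 = 180
Total = 20 + 70 + 200 + 25 + 180 = 495.
(Supply check: M1 ships 50; M2 ships 45.)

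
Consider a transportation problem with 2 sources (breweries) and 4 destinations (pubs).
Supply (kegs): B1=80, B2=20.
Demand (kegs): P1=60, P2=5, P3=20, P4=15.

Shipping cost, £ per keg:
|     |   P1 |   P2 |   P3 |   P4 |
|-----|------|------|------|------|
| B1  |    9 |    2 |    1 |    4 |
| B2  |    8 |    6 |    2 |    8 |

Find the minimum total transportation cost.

Optimal allocation:
  B1 to P1: 40 × £9 = £360
  B1 to P2: 5 × £2 = £10
  B1 to P3: 20 × £1 = £20
  B1 to P4: 15 × £4 = £60
  B2 to P1: 20 × £8 = £160
Total = 360 + 10 + 20 + 60 + 160 = £610.

610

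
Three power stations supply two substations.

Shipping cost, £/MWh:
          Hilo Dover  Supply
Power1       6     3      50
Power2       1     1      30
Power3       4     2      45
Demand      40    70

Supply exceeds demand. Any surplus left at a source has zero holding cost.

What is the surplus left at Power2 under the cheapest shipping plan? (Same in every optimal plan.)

0

Minimum-cost shipments:
  Power1->Dover: 35 MWh
  Power2->Hilo: 30 MWh
  Power3->Hilo: 10 MWh
  Power3->Dover: 35 MWh
Total cost = £245.
Power2 ships 30 of its 30, leaving 0.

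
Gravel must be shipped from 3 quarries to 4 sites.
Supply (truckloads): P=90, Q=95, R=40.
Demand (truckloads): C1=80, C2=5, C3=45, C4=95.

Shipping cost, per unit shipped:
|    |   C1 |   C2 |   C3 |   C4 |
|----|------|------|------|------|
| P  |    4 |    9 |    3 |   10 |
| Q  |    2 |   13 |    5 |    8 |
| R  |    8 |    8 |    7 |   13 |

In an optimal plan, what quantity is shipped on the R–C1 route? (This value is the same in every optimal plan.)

0

Solving gives:
  P to C3: 45 × 3 = 135
  P to C4: 45 × 10 = 450
  Q to C1: 80 × 2 = 160
  Q to C4: 15 × 8 = 120
  R to C2: 5 × 8 = 40
  R to C4: 35 × 13 = 455
Total cost = 1360.
The route R→C1 is not used.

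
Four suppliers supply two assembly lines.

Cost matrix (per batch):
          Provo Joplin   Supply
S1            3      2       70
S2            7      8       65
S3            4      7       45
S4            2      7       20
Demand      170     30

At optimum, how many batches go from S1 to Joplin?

The minimum-cost plan:
  S1→Provo: 40 × 3 = 120
  S1→Joplin: 30 × 2 = 60
  S2→Provo: 65 × 7 = 455
  S3→Provo: 45 × 4 = 180
  S4→Provo: 20 × 2 = 40
Total cost = 855.
So S1→Joplin carries 30 batches.

30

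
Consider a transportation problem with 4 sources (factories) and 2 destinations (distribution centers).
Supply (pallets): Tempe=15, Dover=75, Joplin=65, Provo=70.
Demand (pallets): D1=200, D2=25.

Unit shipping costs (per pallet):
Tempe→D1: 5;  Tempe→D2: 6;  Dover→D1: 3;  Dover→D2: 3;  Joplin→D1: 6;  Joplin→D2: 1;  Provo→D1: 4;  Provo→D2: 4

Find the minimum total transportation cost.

An optimal shipping plan:
  Tempe→D1: 15 × 5 = 75
  Dover→D1: 75 × 3 = 225
  Joplin→D1: 40 × 6 = 240
  Joplin→D2: 25 × 1 = 25
  Provo→D1: 70 × 4 = 280
Total = 75 + 225 + 240 + 25 + 280 = 845.

845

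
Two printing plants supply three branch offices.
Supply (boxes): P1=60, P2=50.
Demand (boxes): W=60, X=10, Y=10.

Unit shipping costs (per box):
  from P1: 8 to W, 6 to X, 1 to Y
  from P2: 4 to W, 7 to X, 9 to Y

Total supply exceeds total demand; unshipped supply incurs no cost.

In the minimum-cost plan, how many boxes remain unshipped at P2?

An optimal plan:
  P1–W: 10 × 8 = 80
  P1–X: 10 × 6 = 60
  P1–Y: 10 × 1 = 10
  P2–W: 50 × 4 = 200
Total cost = 350.
P2 ships 50 of its 50, leaving 0.

0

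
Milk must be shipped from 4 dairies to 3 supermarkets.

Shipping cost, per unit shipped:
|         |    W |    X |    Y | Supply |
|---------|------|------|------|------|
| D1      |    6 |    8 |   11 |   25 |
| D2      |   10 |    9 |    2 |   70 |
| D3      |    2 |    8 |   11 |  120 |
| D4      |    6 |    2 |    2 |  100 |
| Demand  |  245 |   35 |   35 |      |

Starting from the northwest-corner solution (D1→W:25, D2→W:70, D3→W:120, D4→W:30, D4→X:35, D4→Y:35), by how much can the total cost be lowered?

140

Current plan cost = 25·6 + 70·10 + 120·2 + 30·6 + 35·2 + 35·2 = 1410.
Optimal plan:
  D1 to W: 25 crates
  D2 to W: 35 crates
  D2 to Y: 35 crates
  D3 to W: 120 crates
  D4 to W: 65 crates
  D4 to X: 35 crates
Optimal cost = 1270.
Saving = 1410 − 1270 = 140.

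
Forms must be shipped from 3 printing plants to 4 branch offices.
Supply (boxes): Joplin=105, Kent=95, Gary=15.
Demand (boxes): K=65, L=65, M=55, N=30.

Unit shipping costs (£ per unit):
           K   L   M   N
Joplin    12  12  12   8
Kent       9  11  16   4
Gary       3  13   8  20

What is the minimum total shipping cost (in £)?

2040

A cheapest plan:
  Joplin–L: 50 × £12 = £600
  Joplin–M: 55 × £12 = £660
  Kent–K: 50 × £9 = £450
  Kent–L: 15 × £11 = £165
  Kent–N: 30 × £4 = £120
  Gary–K: 15 × £3 = £45
Total = 600 + 660 + 450 + 165 + 120 + 45 = £2040.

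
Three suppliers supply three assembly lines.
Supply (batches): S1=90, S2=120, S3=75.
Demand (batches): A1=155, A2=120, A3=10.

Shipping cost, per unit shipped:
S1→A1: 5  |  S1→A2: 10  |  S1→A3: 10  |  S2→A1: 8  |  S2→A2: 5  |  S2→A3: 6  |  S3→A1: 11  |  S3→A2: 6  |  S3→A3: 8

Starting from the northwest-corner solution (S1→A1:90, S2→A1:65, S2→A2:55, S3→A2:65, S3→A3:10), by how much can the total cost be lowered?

10

Current plan cost = 90·5 + 65·8 + 55·5 + 65·6 + 10·8 = 1715.
Optimal plan:
  S1→A1: 90 × 5 = 450
  S2→A1: 65 × 8 = 520
  S2→A2: 45 × 5 = 225
  S2→A3: 10 × 6 = 60
  S3→A2: 75 × 6 = 450
Optimal cost = 1705.
Saving = 1715 − 1705 = 10.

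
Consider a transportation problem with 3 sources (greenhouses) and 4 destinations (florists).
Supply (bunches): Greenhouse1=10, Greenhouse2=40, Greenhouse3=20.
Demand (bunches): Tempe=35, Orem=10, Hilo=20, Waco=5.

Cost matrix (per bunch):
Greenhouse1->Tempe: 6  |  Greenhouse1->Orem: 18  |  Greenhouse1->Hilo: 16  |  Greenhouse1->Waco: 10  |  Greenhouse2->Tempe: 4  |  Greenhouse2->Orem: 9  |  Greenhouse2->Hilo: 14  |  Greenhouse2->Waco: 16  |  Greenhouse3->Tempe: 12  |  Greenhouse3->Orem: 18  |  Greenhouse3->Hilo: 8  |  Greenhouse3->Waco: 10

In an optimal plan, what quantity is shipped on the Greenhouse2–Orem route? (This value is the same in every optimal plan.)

Optimal shipments:
  Greenhouse1–Tempe: 5 × 6 = 30
  Greenhouse1–Waco: 5 × 10 = 50
  Greenhouse2–Tempe: 30 × 4 = 120
  Greenhouse2–Orem: 10 × 9 = 90
  Greenhouse3–Hilo: 20 × 8 = 160
Total cost = 450.
So Greenhouse2→Orem carries 10 bunches.

10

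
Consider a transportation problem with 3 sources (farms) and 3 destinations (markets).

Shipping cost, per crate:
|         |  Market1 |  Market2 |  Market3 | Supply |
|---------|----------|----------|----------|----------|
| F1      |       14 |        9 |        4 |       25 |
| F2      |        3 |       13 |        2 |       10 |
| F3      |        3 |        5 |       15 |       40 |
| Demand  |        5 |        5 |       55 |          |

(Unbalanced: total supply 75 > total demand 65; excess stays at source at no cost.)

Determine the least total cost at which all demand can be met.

Optimal allocation:
  F1 to Market3: 25 × 4 = 100
  F2 to Market3: 10 × 2 = 20
  F3 to Market1: 5 × 3 = 15
  F3 to Market2: 5 × 5 = 25
  F3 to Market3: 20 × 15 = 300
Total = 100 + 20 + 15 + 25 + 300 = 460.

460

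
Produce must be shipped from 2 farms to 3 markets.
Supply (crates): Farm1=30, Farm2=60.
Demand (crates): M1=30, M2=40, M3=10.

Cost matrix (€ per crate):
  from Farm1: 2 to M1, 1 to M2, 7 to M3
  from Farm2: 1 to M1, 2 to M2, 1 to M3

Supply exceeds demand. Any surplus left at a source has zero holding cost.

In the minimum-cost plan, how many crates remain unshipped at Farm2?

10

Minimum-cost shipments:
  Farm1–M2: 30 crates
  Farm2–M1: 30 crates
  Farm2–M2: 10 crates
  Farm2–M3: 10 crates
Total cost = €90.
Farm2 ships 50 of its 60, leaving 10.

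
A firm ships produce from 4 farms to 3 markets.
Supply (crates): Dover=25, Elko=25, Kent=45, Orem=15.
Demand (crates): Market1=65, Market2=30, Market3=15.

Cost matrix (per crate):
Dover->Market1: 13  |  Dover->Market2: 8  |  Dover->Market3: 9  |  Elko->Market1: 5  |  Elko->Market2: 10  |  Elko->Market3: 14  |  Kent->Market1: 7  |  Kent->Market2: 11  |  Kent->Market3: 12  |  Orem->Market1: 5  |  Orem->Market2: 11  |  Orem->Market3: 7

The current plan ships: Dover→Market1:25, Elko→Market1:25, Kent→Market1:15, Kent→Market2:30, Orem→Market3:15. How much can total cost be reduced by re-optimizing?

Current plan cost = 25·13 + 25·5 + 15·7 + 30·11 + 15·7 = 990.
Optimal plan:
  Dover to Market2: 25 × 8 = 200
  Elko to Market1: 25 × 5 = 125
  Kent to Market1: 40 × 7 = 280
  Kent to Market2: 5 × 11 = 55
  Orem to Market3: 15 × 7 = 105
Optimal cost = 765.
Saving = 990 − 765 = 225.

225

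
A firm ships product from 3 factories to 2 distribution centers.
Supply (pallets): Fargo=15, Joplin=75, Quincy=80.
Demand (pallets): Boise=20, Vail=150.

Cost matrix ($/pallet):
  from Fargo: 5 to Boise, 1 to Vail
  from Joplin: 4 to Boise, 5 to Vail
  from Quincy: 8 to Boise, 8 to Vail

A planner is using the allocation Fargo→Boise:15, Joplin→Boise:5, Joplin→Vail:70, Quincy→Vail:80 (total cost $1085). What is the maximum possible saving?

Current plan cost = 15·5 + 5·4 + 70·5 + 80·8 = $1085.
Optimal plan:
  Fargo->Vail: 15 × $1 = $15
  Joplin->Boise: 20 × $4 = $80
  Joplin->Vail: 55 × $5 = $275
  Quincy->Vail: 80 × $8 = $640
Optimal cost = $1010.
Saving = 1085 − 1010 = $75.

75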